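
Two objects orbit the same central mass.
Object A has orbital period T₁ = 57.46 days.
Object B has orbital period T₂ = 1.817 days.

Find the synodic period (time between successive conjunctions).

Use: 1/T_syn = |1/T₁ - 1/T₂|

Convert to SI: T₁ = 57.46 days = 4.96454e+06 s; T₂ = 1.817 days = 156989 s.
T_syn = |T₁ · T₂ / (T₁ − T₂)|.
T_syn = |4.96454e+06 · 156989 / (4.96454e+06 − 156989)| s ≈ 1.621e+05 s = 1.876 days.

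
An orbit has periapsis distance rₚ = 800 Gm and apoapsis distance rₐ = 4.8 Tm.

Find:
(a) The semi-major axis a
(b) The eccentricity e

Convert to SI: rₚ = 800 Gm = 8e+11 m; rₐ = 4.8 Tm = 4.8e+12 m.
(a) a = (rₚ + rₐ) / 2 = (8e+11 + 4.8e+12) / 2 ≈ 2.8e+12 m = 2.8 Tm.
(b) e = (rₐ − rₚ) / (rₐ + rₚ) = (4.8e+12 − 8e+11) / (4.8e+12 + 8e+11) ≈ 0.7143.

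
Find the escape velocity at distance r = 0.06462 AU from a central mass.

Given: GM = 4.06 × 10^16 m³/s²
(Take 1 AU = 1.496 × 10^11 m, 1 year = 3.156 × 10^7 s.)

Convert to SI: r = 0.06462 AU = 9.66715e+09 m.
Escape velocity comes from setting total energy to zero: ½v² − GM/r = 0 ⇒ v_esc = √(2GM / r).
v_esc = √(2 · 4.06e+16 / 9.66715e+09) m/s ≈ 2898 m/s = 0.6114 AU/year.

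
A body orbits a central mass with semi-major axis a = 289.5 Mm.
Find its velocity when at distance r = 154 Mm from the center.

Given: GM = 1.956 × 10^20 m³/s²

Convert to SI: a = 289.5 Mm = 2.895e+08 m; r = 154 Mm = 1.54e+08 m.
Vis-viva: v = √(GM · (2/r − 1/a)).
2/r − 1/a = 2/1.54e+08 − 1/2.895e+08 = 9.53278e-09 m⁻¹.
v = √(1.956e+20 · 9.53278e-09) m/s ≈ 1.366e+06 m/s = 1366 km/s.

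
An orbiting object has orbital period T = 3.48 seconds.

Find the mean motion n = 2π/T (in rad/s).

n = 2π / T.
n = 2π / 3.48 s ≈ 1.806 rad/s.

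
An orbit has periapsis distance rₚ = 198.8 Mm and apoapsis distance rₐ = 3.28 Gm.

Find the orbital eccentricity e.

Convert to SI: rₚ = 198.8 Mm = 1.988e+08 m; rₐ = 3.28 Gm = 3.28e+09 m.
e = (rₐ − rₚ) / (rₐ + rₚ).
e = (3.28e+09 − 1.988e+08) / (3.28e+09 + 1.988e+08) = 3.0812e+09 / 3.4788e+09 ≈ 0.8857.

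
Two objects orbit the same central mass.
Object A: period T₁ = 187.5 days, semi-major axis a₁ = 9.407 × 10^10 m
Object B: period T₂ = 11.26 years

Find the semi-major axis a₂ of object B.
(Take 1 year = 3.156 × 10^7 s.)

Convert to SI: T₁ = 187.5 days = 1.62e+07 s; T₂ = 11.26 years = 3.55366e+08 s.
Kepler's third law: (T₁/T₂)² = (a₁/a₂)³ ⇒ a₂ = a₁ · (T₂/T₁)^(2/3).
T₂/T₁ = 3.55366e+08 / 1.62e+07 = 21.9361.
a₂ = 9.407e+10 · (21.9361)^(2/3) m ≈ 7.372e+11 m = 7.372 × 10^11 m.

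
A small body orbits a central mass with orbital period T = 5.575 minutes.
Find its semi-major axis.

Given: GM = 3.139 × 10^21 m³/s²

Convert to SI: T = 5.575 minutes = 334.5 s.
Invert Kepler's third law: a = (GM · T² / (4π²))^(1/3).
Substituting T = 334.5 s and GM = 3.139e+21 m³/s²:
a = (3.139e+21 · (334.5)² / (4π²))^(1/3) m
a ≈ 2.072e+08 m = 207.2 Mm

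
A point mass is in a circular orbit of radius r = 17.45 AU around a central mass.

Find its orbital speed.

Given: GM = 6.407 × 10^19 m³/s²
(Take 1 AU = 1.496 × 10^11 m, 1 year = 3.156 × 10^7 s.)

Convert to SI: r = 17.45 AU = 2.61052e+12 m.
For a circular orbit, gravity supplies the centripetal force, so v = √(GM / r).
v = √(6.407e+19 / 2.61052e+12) m/s ≈ 4954 m/s = 1.045 AU/year.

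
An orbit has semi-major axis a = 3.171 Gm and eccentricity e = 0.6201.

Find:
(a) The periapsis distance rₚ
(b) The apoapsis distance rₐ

Convert to SI: a = 3.171 Gm = 3.171e+09 m.
(a) rₚ = a(1 − e) = 3.171e+09 · (1 − 0.6201) = 3.171e+09 · 0.3799 ≈ 1.205e+09 m = 1.205 Gm.
(b) rₐ = a(1 + e) = 3.171e+09 · (1 + 0.6201) = 3.171e+09 · 1.6201 ≈ 5.137e+09 m = 5.137 Gm.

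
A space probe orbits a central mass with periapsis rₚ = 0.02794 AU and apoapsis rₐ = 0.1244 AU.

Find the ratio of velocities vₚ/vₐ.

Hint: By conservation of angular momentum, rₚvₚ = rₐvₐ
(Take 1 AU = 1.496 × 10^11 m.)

Convert to SI: rₚ = 0.02794 AU = 4.17982e+09 m; rₐ = 0.1244 AU = 1.86102e+10 m.
Conservation of angular momentum gives rₚvₚ = rₐvₐ, so vₚ/vₐ = rₐ/rₚ.
vₚ/vₐ = 1.86102e+10 / 4.17982e+09 ≈ 4.452.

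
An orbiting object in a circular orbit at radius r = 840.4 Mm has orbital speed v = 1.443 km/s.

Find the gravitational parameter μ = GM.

Convert to SI: r = 840.4 Mm = 8.404e+08 m; v = 1.443 km/s = 1443 m/s.
For a circular orbit v² = GM/r, so GM = v² · r.
GM = (1443)² · 8.404e+08 m³/s² ≈ 1.75e+15 m³/s² = 1.75 × 10^15 m³/s².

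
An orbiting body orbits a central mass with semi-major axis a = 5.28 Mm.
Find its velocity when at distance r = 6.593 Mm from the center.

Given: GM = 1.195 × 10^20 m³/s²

Convert to SI: a = 5.28 Mm = 5.28e+06 m; r = 6.593 Mm = 6.593e+06 m.
Vis-viva: v = √(GM · (2/r − 1/a)).
2/r − 1/a = 2/6.593e+06 − 1/5.28e+06 = 1.13958e-07 m⁻¹.
v = √(1.195e+20 · 1.13958e-07) m/s ≈ 3.69e+06 m/s = 3690 km/s.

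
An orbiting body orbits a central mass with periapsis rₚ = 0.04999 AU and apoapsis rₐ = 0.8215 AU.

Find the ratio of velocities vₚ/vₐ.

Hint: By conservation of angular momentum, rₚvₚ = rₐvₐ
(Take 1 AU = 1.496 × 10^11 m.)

Convert to SI: rₚ = 0.04999 AU = 7.4785e+09 m; rₐ = 0.8215 AU = 1.22896e+11 m.
Conservation of angular momentum gives rₚvₚ = rₐvₐ, so vₚ/vₐ = rₐ/rₚ.
vₚ/vₐ = 1.22896e+11 / 7.4785e+09 ≈ 16.43.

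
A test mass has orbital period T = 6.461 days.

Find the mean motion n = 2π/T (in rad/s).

Convert to SI: T = 6.461 days = 558230 s.
n = 2π / T.
n = 2π / 558230 s ≈ 1.126e-05 rad/s.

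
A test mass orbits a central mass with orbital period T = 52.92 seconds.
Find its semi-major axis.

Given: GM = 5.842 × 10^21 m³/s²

Invert Kepler's third law: a = (GM · T² / (4π²))^(1/3).
Substituting T = 52.92 s and GM = 5.842e+21 m³/s²:
a = (5.842e+21 · (52.92)² / (4π²))^(1/3) m
a ≈ 7.456e+07 m = 74.56 Mm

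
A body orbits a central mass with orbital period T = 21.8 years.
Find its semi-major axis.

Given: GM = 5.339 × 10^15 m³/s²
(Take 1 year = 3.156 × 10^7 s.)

Convert to SI: T = 21.8 years = 6.88008e+08 s.
Invert Kepler's third law: a = (GM · T² / (4π²))^(1/3).
Substituting T = 6.88008e+08 s and GM = 5.339e+15 m³/s²:
a = (5.339e+15 · (6.88008e+08)² / (4π²))^(1/3) m
a ≈ 4e+10 m = 40 Gm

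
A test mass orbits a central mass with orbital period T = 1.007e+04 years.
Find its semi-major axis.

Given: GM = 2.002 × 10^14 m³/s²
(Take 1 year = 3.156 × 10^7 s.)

Convert to SI: T = 1.007e+04 years = 3.17809e+11 s.
Invert Kepler's third law: a = (GM · T² / (4π²))^(1/3).
Substituting T = 3.17809e+11 s and GM = 2.002e+14 m³/s²:
a = (2.002e+14 · (3.17809e+11)² / (4π²))^(1/3) m
a ≈ 8.001e+11 m = 800.1 Gm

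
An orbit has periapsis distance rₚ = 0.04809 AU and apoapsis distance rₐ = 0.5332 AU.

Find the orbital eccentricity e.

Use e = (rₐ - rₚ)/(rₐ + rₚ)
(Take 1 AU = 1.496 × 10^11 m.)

Convert to SI: rₚ = 0.04809 AU = 7.19426e+09 m; rₐ = 0.5332 AU = 7.97667e+10 m.
e = (rₐ − rₚ) / (rₐ + rₚ).
e = (7.97667e+10 − 7.19426e+09) / (7.97667e+10 + 7.19426e+09) = 7.25725e+10 / 8.6961e+10 ≈ 0.8345.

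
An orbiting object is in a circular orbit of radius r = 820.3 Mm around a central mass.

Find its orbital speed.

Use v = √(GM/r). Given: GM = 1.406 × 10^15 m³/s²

Convert to SI: r = 820.3 Mm = 8.203e+08 m.
For a circular orbit, gravity supplies the centripetal force, so v = √(GM / r).
v = √(1.406e+15 / 8.203e+08) m/s ≈ 1309 m/s = 1.309 km/s.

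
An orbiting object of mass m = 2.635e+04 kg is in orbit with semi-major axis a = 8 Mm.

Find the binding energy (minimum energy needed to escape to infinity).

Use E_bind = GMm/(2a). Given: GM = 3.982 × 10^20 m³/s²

Convert to SI: a = 8 Mm = 8e+06 m.
Total orbital energy is E = −GMm/(2a); binding energy is E_bind = −E = GMm/(2a).
E_bind = 3.982e+20 · 2.635e+04 / (2 · 8e+06) J ≈ 6.558e+17 J = 655.8 PJ.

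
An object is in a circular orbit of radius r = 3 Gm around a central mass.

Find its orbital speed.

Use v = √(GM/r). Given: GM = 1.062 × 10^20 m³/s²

Convert to SI: r = 3 Gm = 3e+09 m.
For a circular orbit, gravity supplies the centripetal force, so v = √(GM / r).
v = √(1.062e+20 / 3e+09) m/s ≈ 1.881e+05 m/s = 188.1 km/s.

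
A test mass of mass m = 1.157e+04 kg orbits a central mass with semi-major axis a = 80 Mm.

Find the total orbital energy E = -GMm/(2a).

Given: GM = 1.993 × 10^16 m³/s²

Convert to SI: a = 80 Mm = 8e+07 m.
E = −GMm / (2a).
E = −1.993e+16 · 1.157e+04 / (2 · 8e+07) J ≈ -1.441e+12 J = -1.441 TJ.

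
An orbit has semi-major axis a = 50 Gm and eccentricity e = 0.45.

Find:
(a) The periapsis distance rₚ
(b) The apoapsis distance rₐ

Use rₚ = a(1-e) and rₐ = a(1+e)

Convert to SI: a = 50 Gm = 5e+10 m.
(a) rₚ = a(1 − e) = 5e+10 · (1 − 0.45) = 5e+10 · 0.55 ≈ 2.75e+10 m = 27.5 Gm.
(b) rₐ = a(1 + e) = 5e+10 · (1 + 0.45) = 5e+10 · 1.45 ≈ 7.25e+10 m = 72.5 Gm.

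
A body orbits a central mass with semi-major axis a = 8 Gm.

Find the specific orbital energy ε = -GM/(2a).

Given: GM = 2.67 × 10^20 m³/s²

Convert to SI: a = 8 Gm = 8e+09 m.
ε = −GM / (2a).
ε = −2.67e+20 / (2 · 8e+09) J/kg ≈ -1.669e+10 J/kg = -16.69 GJ/kg.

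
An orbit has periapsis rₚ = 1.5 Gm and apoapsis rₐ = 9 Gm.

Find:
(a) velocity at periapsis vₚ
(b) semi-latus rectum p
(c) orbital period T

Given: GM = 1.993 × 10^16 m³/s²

Convert to SI: rₚ = 1.5 Gm = 1.5e+09 m; rₐ = 9 Gm = 9e+09 m.
(a) With a = (rₚ + rₐ)/2 = 5.25e+09 m, vₚ = √(GM (2/rₚ − 1/a)) = √(1.993e+16 · (2/1.5e+09 − 1/5.25e+09)) m/s ≈ 4773 m/s
(b) From a = (rₚ + rₐ)/2 = 5.25e+09 m and e = (rₐ − rₚ)/(rₐ + rₚ) = 0.714286, p = a(1 − e²) = 5.25e+09 · (1 − (0.714286)²) ≈ 2.571e+09 m
(c) With a = (rₚ + rₐ)/2 = 5.25e+09 m, T = 2π √(a³/GM) = 2π √((5.25e+09)³/1.993e+16) s ≈ 1.693e+07 s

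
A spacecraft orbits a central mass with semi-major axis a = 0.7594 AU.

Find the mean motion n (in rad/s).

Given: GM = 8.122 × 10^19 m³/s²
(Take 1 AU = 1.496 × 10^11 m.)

Convert to SI: a = 0.7594 AU = 1.13606e+11 m.
n = √(GM / a³).
n = √(8.122e+19 / (1.13606e+11)³) rad/s ≈ 2.354e-07 rad/s.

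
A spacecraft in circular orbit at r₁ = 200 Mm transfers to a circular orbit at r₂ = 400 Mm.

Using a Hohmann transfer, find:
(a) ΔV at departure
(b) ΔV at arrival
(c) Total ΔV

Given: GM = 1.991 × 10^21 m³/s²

Convert to SI: r₁ = 200 Mm = 2e+08 m; r₂ = 400 Mm = 4e+08 m.
Transfer semi-major axis: a_t = (r₁ + r₂)/2 = (2e+08 + 4e+08)/2 = 3e+08 m.
Circular speeds: v₁ = √(GM/r₁) = 3.15515e+06 m/s, v₂ = √(GM/r₂) = 2.23103e+06 m/s.
Transfer speeds (vis-viva v² = GM(2/r − 1/a_t)): v₁ᵗ = 3.64326e+06 m/s, v₂ᵗ = 1.82163e+06 m/s.
(a) ΔV₁ = |v₁ᵗ − v₁| ≈ 4.881e+05 m/s = 488.1 km/s.
(b) ΔV₂ = |v₂ − v₂ᵗ| ≈ 4.094e+05 m/s = 409.4 km/s.
(c) ΔV_total = ΔV₁ + ΔV₂ ≈ 8.975e+05 m/s = 897.5 km/s.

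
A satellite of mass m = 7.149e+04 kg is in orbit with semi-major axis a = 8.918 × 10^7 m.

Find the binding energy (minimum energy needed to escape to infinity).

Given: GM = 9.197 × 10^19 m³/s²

Total orbital energy is E = −GMm/(2a); binding energy is E_bind = −E = GMm/(2a).
E_bind = 9.197e+19 · 7.149e+04 / (2 · 8.918e+07) J ≈ 3.686e+16 J = 36.86 PJ.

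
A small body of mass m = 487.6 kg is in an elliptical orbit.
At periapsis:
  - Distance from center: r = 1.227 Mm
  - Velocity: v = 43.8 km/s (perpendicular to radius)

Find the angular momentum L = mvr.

Convert to SI: r = 1.227 Mm = 1.227e+06 m; v = 43.8 km/s = 43800 m/s.
Since v is perpendicular to r, L = m · v · r.
L = 487.6 · 43800 · 1.227e+06 kg·m²/s ≈ 2.62e+13 kg·m²/s.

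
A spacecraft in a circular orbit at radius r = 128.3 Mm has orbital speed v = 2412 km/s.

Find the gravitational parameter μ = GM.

Convert to SI: r = 128.3 Mm = 1.283e+08 m; v = 2412 km/s = 2.412e+06 m/s.
For a circular orbit v² = GM/r, so GM = v² · r.
GM = (2.412e+06)² · 1.283e+08 m³/s² ≈ 7.464e+20 m³/s² = 7.464 × 10^20 m³/s².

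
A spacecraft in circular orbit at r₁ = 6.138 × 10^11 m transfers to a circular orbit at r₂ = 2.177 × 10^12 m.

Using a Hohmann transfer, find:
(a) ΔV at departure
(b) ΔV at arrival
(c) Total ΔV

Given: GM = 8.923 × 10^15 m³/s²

Transfer semi-major axis: a_t = (r₁ + r₂)/2 = (6.138e+11 + 2.177e+12)/2 = 1.3954e+12 m.
Circular speeds: v₁ = √(GM/r₁) = 120.571 m/s, v₂ = √(GM/r₂) = 64.0216 m/s.
Transfer speeds (vis-viva v² = GM(2/r − 1/a_t)): v₁ᵗ = 150.599 m/s, v₂ᵗ = 42.461 m/s.
(a) ΔV₁ = |v₁ᵗ − v₁| ≈ 30.03 m/s = 30.03 m/s.
(b) ΔV₂ = |v₂ − v₂ᵗ| ≈ 21.56 m/s = 21.56 m/s.
(c) ΔV_total = ΔV₁ + ΔV₂ ≈ 51.59 m/s = 51.59 m/s.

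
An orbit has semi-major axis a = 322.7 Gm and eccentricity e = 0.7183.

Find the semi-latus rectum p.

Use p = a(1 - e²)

Convert to SI: a = 322.7 Gm = 3.227e+11 m.
p = a (1 − e²).
p = 3.227e+11 · (1 − (0.7183)²) = 3.227e+11 · 0.484045 ≈ 1.562e+11 m = 156.2 Gm.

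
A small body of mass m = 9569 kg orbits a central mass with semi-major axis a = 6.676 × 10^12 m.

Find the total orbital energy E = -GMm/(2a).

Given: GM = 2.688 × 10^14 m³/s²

E = −GMm / (2a).
E = −2.688e+14 · 9569 / (2 · 6.676e+12) J ≈ -1.926e+05 J = -192.6 kJ.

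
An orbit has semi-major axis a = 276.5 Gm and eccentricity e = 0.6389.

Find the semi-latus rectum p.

Convert to SI: a = 276.5 Gm = 2.765e+11 m.
p = a (1 − e²).
p = 2.765e+11 · (1 − (0.6389)²) = 2.765e+11 · 0.591807 ≈ 1.636e+11 m = 163.6 Gm.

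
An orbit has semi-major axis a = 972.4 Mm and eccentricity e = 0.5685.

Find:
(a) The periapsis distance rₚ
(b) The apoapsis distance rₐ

Convert to SI: a = 972.4 Mm = 9.724e+08 m.
(a) rₚ = a(1 − e) = 9.724e+08 · (1 − 0.5685) = 9.724e+08 · 0.4315 ≈ 4.196e+08 m = 419.6 Mm.
(b) rₐ = a(1 + e) = 9.724e+08 · (1 + 0.5685) = 9.724e+08 · 1.5685 ≈ 1.525e+09 m = 1.525 Gm.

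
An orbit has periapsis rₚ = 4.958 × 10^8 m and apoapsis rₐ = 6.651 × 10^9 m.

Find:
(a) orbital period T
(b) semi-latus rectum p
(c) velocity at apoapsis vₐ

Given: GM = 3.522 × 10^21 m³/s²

(a) With a = (rₚ + rₐ)/2 = 3.5734e+09 m, T = 2π √(a³/GM) = 2π √((3.5734e+09)³/3.522e+21) s ≈ 2.262e+04 s
(b) From a = (rₚ + rₐ)/2 = 3.5734e+09 m and e = (rₐ − rₚ)/(rₐ + rₚ) = 0.861253, p = a(1 − e²) = 3.5734e+09 · (1 − (0.861253)²) ≈ 9.228e+08 m
(c) With a = (rₚ + rₐ)/2 = 3.5734e+09 m, vₐ = √(GM (2/rₐ − 1/a)) = √(3.522e+21 · (2/6.651e+09 − 1/3.5734e+09)) m/s ≈ 2.711e+05 m/s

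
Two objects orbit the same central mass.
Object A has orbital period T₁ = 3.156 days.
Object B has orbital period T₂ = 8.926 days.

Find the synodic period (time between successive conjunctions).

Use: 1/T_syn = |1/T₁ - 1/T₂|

Convert to SI: T₁ = 3.156 days = 272678 s; T₂ = 8.926 days = 771206 s.
T_syn = |T₁ · T₂ / (T₁ − T₂)|.
T_syn = |272678 · 771206 / (272678 − 771206)| s ≈ 4.218e+05 s = 4.882 days.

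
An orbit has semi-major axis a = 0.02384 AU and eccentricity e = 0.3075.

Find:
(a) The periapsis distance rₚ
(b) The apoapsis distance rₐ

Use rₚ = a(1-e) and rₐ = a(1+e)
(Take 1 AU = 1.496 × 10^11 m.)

Convert to SI: a = 0.02384 AU = 3.56646e+09 m.
(a) rₚ = a(1 − e) = 3.56646e+09 · (1 − 0.3075) = 3.56646e+09 · 0.6925 ≈ 2.47e+09 m = 0.01651 AU.
(b) rₐ = a(1 + e) = 3.56646e+09 · (1 + 0.3075) = 3.56646e+09 · 1.3075 ≈ 4.663e+09 m = 0.03117 AU.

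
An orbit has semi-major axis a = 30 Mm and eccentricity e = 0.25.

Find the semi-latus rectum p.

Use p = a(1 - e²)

Convert to SI: a = 30 Mm = 3e+07 m.
p = a (1 − e²).
p = 3e+07 · (1 − (0.25)²) = 3e+07 · 0.9375 ≈ 2.812e+07 m = 28.12 Mm.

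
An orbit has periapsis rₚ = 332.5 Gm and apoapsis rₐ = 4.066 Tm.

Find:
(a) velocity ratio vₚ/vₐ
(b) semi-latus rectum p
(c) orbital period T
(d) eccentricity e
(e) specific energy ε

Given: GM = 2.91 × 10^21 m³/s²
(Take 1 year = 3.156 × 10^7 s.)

Convert to SI: rₚ = 332.5 Gm = 3.325e+11 m; rₐ = 4.066 Tm = 4.066e+12 m.
(a) Conservation of angular momentum (rₚvₚ = rₐvₐ) gives vₚ/vₐ = rₐ/rₚ = 4.066e+12/3.325e+11 ≈ 12.23
(b) From a = (rₚ + rₐ)/2 = 2.19925e+12 m and e = (rₐ − rₚ)/(rₐ + rₚ) = 0.848812, p = a(1 − e²) = 2.19925e+12 · (1 − (0.848812)²) ≈ 6.147e+11 m
(c) With a = (rₚ + rₐ)/2 = 2.19925e+12 m, T = 2π √(a³/GM) = 2π √((2.19925e+12)³/2.91e+21) s ≈ 3.799e+08 s
(d) e = (rₐ − rₚ)/(rₐ + rₚ) = (4.066e+12 − 3.325e+11)/(4.066e+12 + 3.325e+11) ≈ 0.8488
(e) With a = (rₚ + rₐ)/2 = 2.19925e+12 m, ε = −GM/(2a) = −2.91e+21/(2 · 2.19925e+12) J/kg ≈ -6.616e+08 J/kg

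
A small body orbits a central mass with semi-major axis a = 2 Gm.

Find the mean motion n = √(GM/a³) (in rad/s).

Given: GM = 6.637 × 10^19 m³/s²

Convert to SI: a = 2 Gm = 2e+09 m.
n = √(GM / a³).
n = √(6.637e+19 / (2e+09)³) rad/s ≈ 9.108e-05 rad/s.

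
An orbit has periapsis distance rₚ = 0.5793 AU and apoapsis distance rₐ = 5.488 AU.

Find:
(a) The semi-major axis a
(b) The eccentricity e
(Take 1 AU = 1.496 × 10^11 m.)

Convert to SI: rₚ = 0.5793 AU = 8.66633e+10 m; rₐ = 5.488 AU = 8.21005e+11 m.
(a) a = (rₚ + rₐ) / 2 = (8.66633e+10 + 8.21005e+11) / 2 ≈ 4.538e+11 m = 3.034 AU.
(b) e = (rₐ − rₚ) / (rₐ + rₚ) = (8.21005e+11 − 8.66633e+10) / (8.21005e+11 + 8.66633e+10) ≈ 0.809.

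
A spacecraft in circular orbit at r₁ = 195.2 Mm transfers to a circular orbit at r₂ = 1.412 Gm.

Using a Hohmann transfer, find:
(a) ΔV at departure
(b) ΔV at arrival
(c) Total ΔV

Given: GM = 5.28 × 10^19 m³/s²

Convert to SI: r₁ = 195.2 Mm = 1.952e+08 m; r₂ = 1.412 Gm = 1.412e+09 m.
Transfer semi-major axis: a_t = (r₁ + r₂)/2 = (1.952e+08 + 1.412e+09)/2 = 8.036e+08 m.
Circular speeds: v₁ = √(GM/r₁) = 520088 m/s, v₂ = √(GM/r₂) = 193375 m/s.
Transfer speeds (vis-viva v² = GM(2/r − 1/a_t)): v₁ᵗ = 689405 m/s, v₂ᵗ = 95305.8 m/s.
(a) ΔV₁ = |v₁ᵗ − v₁| ≈ 1.693e+05 m/s = 169.3 km/s.
(b) ΔV₂ = |v₂ − v₂ᵗ| ≈ 9.807e+04 m/s = 98.07 km/s.
(c) ΔV_total = ΔV₁ + ΔV₂ ≈ 2.674e+05 m/s = 267.4 km/s.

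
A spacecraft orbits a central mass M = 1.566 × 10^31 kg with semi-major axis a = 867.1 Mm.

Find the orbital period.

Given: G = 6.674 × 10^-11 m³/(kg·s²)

Convert to SI: a = 867.1 Mm = 8.671e+08 m.
GM = G · M = 6.674e-11 · 1.566e+31 = 1.04515e+21 m³/s².
Kepler's third law: T = 2π √(a³ / GM).
Substituting a = 8.671e+08 m and GM = 1.04515e+21 m³/s²:
T = 2π √((8.671e+08)³ / 1.04515e+21) s
T ≈ 4962 s = 1.378 hours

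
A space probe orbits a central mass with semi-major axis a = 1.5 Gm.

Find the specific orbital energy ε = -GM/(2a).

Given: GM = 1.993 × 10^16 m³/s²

Convert to SI: a = 1.5 Gm = 1.5e+09 m.
ε = −GM / (2a).
ε = −1.993e+16 / (2 · 1.5e+09) J/kg ≈ -6.643e+06 J/kg = -6.643 MJ/kg.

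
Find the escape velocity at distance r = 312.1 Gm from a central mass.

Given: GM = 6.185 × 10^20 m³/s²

Convert to SI: r = 312.1 Gm = 3.121e+11 m.
Escape velocity comes from setting total energy to zero: ½v² − GM/r = 0 ⇒ v_esc = √(2GM / r).
v_esc = √(2 · 6.185e+20 / 3.121e+11) m/s ≈ 6.296e+04 m/s = 62.96 km/s.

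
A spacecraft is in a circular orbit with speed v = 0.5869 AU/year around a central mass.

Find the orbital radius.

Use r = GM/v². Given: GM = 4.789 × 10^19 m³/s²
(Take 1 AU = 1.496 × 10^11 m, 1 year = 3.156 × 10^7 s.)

Convert to SI: v = 0.5869 AU/year = 2782.01 m/s.
For a circular orbit, v² = GM / r, so r = GM / v².
r = 4.789e+19 / (2782.01)² m ≈ 6.188e+12 m = 41.36 AU.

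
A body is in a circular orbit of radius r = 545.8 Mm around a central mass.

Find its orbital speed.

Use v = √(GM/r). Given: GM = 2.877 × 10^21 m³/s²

Convert to SI: r = 545.8 Mm = 5.458e+08 m.
For a circular orbit, gravity supplies the centripetal force, so v = √(GM / r).
v = √(2.877e+21 / 5.458e+08) m/s ≈ 2.296e+06 m/s = 2296 km/s.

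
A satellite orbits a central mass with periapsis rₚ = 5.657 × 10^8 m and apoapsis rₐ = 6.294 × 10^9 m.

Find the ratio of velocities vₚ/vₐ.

Conservation of angular momentum gives rₚvₚ = rₐvₐ, so vₚ/vₐ = rₐ/rₚ.
vₚ/vₐ = 6.294e+09 / 5.657e+08 ≈ 11.13.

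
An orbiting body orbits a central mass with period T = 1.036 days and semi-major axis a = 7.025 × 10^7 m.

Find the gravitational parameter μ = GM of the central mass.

Convert to SI: T = 1.036 days = 89510.4 s.
GM = 4π² · a³ / T².
GM = 4π² · (7.025e+07)³ / (89510.4)² m³/s² ≈ 1.708e+15 m³/s² = 1.708 × 10^15 m³/s².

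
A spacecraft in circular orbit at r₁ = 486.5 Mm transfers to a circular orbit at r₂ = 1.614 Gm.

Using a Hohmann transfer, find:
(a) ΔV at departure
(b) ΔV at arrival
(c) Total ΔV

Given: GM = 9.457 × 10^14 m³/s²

Convert to SI: r₁ = 486.5 Mm = 4.865e+08 m; r₂ = 1.614 Gm = 1.614e+09 m.
Transfer semi-major axis: a_t = (r₁ + r₂)/2 = (4.865e+08 + 1.614e+09)/2 = 1.05025e+09 m.
Circular speeds: v₁ = √(GM/r₁) = 1394.23 m/s, v₂ = √(GM/r₂) = 765.464 m/s.
Transfer speeds (vis-viva v² = GM(2/r − 1/a_t)): v₁ᵗ = 1728.39 m/s, v₂ᵗ = 520.979 m/s.
(a) ΔV₁ = |v₁ᵗ − v₁| ≈ 334.2 m/s = 334.2 m/s.
(b) ΔV₂ = |v₂ − v₂ᵗ| ≈ 244.5 m/s = 244.5 m/s.
(c) ΔV_total = ΔV₁ + ΔV₂ ≈ 578.6 m/s = 578.6 m/s.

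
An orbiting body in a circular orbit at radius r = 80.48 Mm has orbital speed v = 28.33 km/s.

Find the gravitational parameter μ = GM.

Convert to SI: r = 80.48 Mm = 8.048e+07 m; v = 28.33 km/s = 28330 m/s.
For a circular orbit v² = GM/r, so GM = v² · r.
GM = (28330)² · 8.048e+07 m³/s² ≈ 6.459e+16 m³/s² = 6.459 × 10^16 m³/s².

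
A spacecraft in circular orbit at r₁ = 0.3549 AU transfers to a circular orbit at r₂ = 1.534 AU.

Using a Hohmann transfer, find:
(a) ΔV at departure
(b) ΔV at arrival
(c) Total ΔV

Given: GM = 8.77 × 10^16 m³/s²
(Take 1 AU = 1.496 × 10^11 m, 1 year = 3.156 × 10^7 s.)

Convert to SI: r₁ = 0.3549 AU = 5.3093e+10 m; r₂ = 1.534 AU = 2.29486e+11 m.
Transfer semi-major axis: a_t = (r₁ + r₂)/2 = (5.3093e+10 + 2.29486e+11)/2 = 1.4129e+11 m.
Circular speeds: v₁ = √(GM/r₁) = 1285.23 m/s, v₂ = √(GM/r₂) = 618.189 m/s.
Transfer speeds (vis-viva v² = GM(2/r − 1/a_t)): v₁ᵗ = 1637.96 m/s, v₂ᵗ = 378.953 m/s.
(a) ΔV₁ = |v₁ᵗ − v₁| ≈ 352.7 m/s = 0.07441 AU/year.
(b) ΔV₂ = |v₂ − v₂ᵗ| ≈ 239.2 m/s = 0.05047 AU/year.
(c) ΔV_total = ΔV₁ + ΔV₂ ≈ 592 m/s = 0.1249 AU/year.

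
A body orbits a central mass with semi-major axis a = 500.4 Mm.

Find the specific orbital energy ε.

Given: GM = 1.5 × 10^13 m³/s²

Convert to SI: a = 500.4 Mm = 5.004e+08 m.
ε = −GM / (2a).
ε = −1.5e+13 / (2 · 5.004e+08) J/kg ≈ -1.499e+04 J/kg = -14.99 kJ/kg.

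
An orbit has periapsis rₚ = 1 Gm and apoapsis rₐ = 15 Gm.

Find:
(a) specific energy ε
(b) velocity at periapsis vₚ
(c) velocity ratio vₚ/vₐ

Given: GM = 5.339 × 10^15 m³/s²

Convert to SI: rₚ = 1 Gm = 1e+09 m; rₐ = 15 Gm = 1.5e+10 m.
(a) With a = (rₚ + rₐ)/2 = 8e+09 m, ε = −GM/(2a) = −5.339e+15/(2 · 8e+09) J/kg ≈ -3.337e+05 J/kg
(b) With a = (rₚ + rₐ)/2 = 8e+09 m, vₚ = √(GM (2/rₚ − 1/a)) = √(5.339e+15 · (2/1e+09 − 1/8e+09)) m/s ≈ 3164 m/s
(c) Conservation of angular momentum (rₚvₚ = rₐvₐ) gives vₚ/vₐ = rₐ/rₚ = 1.5e+10/1e+09 ≈ 15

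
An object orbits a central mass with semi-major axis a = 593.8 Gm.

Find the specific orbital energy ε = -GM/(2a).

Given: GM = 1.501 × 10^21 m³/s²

Convert to SI: a = 593.8 Gm = 5.938e+11 m.
ε = −GM / (2a).
ε = −1.501e+21 / (2 · 5.938e+11) J/kg ≈ -1.264e+09 J/kg = -1.264 GJ/kg.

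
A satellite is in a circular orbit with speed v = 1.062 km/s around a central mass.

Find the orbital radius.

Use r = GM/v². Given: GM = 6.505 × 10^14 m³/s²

Convert to SI: v = 1.062 km/s = 1062 m/s.
For a circular orbit, v² = GM / r, so r = GM / v².
r = 6.505e+14 / (1062)² m ≈ 5.768e+08 m = 576.8 Mm.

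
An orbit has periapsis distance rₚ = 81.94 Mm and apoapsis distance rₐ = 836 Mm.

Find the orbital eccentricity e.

Convert to SI: rₚ = 81.94 Mm = 8.194e+07 m; rₐ = 836 Mm = 8.36e+08 m.
e = (rₐ − rₚ) / (rₐ + rₚ).
e = (8.36e+08 − 8.194e+07) / (8.36e+08 + 8.194e+07) = 7.5406e+08 / 9.1794e+08 ≈ 0.8215.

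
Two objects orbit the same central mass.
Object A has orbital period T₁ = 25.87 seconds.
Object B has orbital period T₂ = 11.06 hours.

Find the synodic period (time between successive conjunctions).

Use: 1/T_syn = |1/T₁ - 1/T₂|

Convert to SI: T₂ = 11.06 hours = 39816 s.
T_syn = |T₁ · T₂ / (T₁ − T₂)|.
T_syn = |25.87 · 39816 / (25.87 − 39816)| s ≈ 25.89 s = 25.89 seconds.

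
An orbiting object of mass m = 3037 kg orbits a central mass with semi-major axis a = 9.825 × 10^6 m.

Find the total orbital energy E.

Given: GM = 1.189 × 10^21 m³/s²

E = −GMm / (2a).
E = −1.189e+21 · 3037 / (2 · 9.825e+06) J ≈ -1.838e+17 J = -183.8 PJ.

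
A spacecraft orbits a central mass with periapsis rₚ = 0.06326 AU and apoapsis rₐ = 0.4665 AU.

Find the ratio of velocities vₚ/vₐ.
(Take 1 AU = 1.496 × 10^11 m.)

Convert to SI: rₚ = 0.06326 AU = 9.4637e+09 m; rₐ = 0.4665 AU = 6.97884e+10 m.
Conservation of angular momentum gives rₚvₚ = rₐvₐ, so vₚ/vₐ = rₐ/rₚ.
vₚ/vₐ = 6.97884e+10 / 9.4637e+09 ≈ 7.374.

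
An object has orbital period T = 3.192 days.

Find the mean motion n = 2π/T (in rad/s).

Convert to SI: T = 3.192 days = 275789 s.
n = 2π / T.
n = 2π / 275789 s ≈ 2.278e-05 rad/s.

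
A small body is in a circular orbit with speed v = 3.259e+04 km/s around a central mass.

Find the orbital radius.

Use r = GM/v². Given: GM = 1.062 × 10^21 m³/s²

Convert to SI: v = 3.259e+04 km/s = 3.259e+07 m/s.
For a circular orbit, v² = GM / r, so r = GM / v².
r = 1.062e+21 / (3.259e+07)² m ≈ 9.999e+05 m = 999.9 km.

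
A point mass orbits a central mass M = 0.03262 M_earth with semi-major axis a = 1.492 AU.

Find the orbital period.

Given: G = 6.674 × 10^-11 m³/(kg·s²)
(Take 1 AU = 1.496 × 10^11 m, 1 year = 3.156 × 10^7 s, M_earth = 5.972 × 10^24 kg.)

Convert to SI: a = 1.492 AU = 2.23203e+11 m; M = 0.03262 M_earth = 1.94807e+23 kg.
GM = G · M = 6.674e-11 · 1.94807e+23 = 1.30014e+13 m³/s².
Kepler's third law: T = 2π √(a³ / GM).
Substituting a = 2.23203e+11 m and GM = 1.30014e+13 m³/s²:
T = 2π √((2.23203e+11)³ / 1.30014e+13) s
T ≈ 1.838e+11 s = 5822 years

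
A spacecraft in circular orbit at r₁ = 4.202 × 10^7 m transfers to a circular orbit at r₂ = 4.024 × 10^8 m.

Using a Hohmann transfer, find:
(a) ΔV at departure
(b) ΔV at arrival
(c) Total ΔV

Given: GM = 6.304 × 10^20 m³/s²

Transfer semi-major axis: a_t = (r₁ + r₂)/2 = (4.202e+07 + 4.024e+08)/2 = 2.2221e+08 m.
Circular speeds: v₁ = √(GM/r₁) = 3.87329e+06 m/s, v₂ = √(GM/r₂) = 1.25164e+06 m/s.
Transfer speeds (vis-viva v² = GM(2/r − 1/a_t)): v₁ᵗ = 5.21227e+06 m/s, v₂ᵗ = 544284 m/s.
(a) ΔV₁ = |v₁ᵗ − v₁| ≈ 1.339e+06 m/s = 1339 km/s.
(b) ΔV₂ = |v₂ − v₂ᵗ| ≈ 7.074e+05 m/s = 707.4 km/s.
(c) ΔV_total = ΔV₁ + ΔV₂ ≈ 2.046e+06 m/s = 2046 km/s.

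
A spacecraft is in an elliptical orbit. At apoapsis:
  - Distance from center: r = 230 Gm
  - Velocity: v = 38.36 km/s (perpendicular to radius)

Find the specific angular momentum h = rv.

Convert to SI: r = 230 Gm = 2.3e+11 m; v = 38.36 km/s = 38360 m/s.
With v perpendicular to r, h = r · v.
h = 2.3e+11 · 38360 m²/s ≈ 8.823e+15 m²/s.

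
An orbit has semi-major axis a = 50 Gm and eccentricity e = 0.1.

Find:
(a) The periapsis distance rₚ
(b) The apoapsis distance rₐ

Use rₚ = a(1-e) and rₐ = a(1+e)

Convert to SI: a = 50 Gm = 5e+10 m.
(a) rₚ = a(1 − e) = 5e+10 · (1 − 0.1) = 5e+10 · 0.9 ≈ 4.5e+10 m = 45 Gm.
(b) rₐ = a(1 + e) = 5e+10 · (1 + 0.1) = 5e+10 · 1.1 ≈ 5.5e+10 m = 55 Gm.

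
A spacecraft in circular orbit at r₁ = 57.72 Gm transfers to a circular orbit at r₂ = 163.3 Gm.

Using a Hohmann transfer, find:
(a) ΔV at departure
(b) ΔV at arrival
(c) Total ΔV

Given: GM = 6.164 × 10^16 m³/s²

Convert to SI: r₁ = 57.72 Gm = 5.772e+10 m; r₂ = 163.3 Gm = 1.633e+11 m.
Transfer semi-major axis: a_t = (r₁ + r₂)/2 = (5.772e+10 + 1.633e+11)/2 = 1.1051e+11 m.
Circular speeds: v₁ = √(GM/r₁) = 1033.4 m/s, v₂ = √(GM/r₂) = 614.382 m/s.
Transfer speeds (vis-viva v² = GM(2/r − 1/a_t)): v₁ᵗ = 1256.2 m/s, v₂ᵗ = 444.018 m/s.
(a) ΔV₁ = |v₁ᵗ − v₁| ≈ 222.8 m/s = 222.8 m/s.
(b) ΔV₂ = |v₂ − v₂ᵗ| ≈ 170.4 m/s = 170.4 m/s.
(c) ΔV_total = ΔV₁ + ΔV₂ ≈ 393.2 m/s = 393.2 m/s.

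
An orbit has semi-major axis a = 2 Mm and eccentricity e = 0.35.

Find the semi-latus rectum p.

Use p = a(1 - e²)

Convert to SI: a = 2 Mm = 2e+06 m.
p = a (1 − e²).
p = 2e+06 · (1 − (0.35)²) = 2e+06 · 0.8775 ≈ 1.755e+06 m = 1.755 Mm.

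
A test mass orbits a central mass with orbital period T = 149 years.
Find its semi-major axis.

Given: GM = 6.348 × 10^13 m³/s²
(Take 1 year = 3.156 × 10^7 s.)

Convert to SI: T = 149 years = 4.70244e+09 s.
Invert Kepler's third law: a = (GM · T² / (4π²))^(1/3).
Substituting T = 4.70244e+09 s and GM = 6.348e+13 m³/s²:
a = (6.348e+13 · (4.70244e+09)² / (4π²))^(1/3) m
a ≈ 3.288e+10 m = 32.88 Gm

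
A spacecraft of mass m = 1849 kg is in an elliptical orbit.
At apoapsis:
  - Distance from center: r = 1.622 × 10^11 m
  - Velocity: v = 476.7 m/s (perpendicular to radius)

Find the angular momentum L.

Since v is perpendicular to r, L = m · v · r.
L = 1849 · 476.7 · 1.622e+11 kg·m²/s ≈ 1.43e+17 kg·m²/s.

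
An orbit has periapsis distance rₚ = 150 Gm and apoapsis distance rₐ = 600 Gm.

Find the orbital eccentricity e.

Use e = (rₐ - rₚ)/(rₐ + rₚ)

Convert to SI: rₚ = 150 Gm = 1.5e+11 m; rₐ = 600 Gm = 6e+11 m.
e = (rₐ − rₚ) / (rₐ + rₚ).
e = (6e+11 − 1.5e+11) / (6e+11 + 1.5e+11) = 4.5e+11 / 7.5e+11 ≈ 0.6.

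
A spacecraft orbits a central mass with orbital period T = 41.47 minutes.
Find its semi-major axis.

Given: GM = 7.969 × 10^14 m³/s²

Convert to SI: T = 41.47 minutes = 2488.2 s.
Invert Kepler's third law: a = (GM · T² / (4π²))^(1/3).
Substituting T = 2488.2 s and GM = 7.969e+14 m³/s²:
a = (7.969e+14 · (2488.2)² / (4π²))^(1/3) m
a ≈ 5e+06 m = 5 Mm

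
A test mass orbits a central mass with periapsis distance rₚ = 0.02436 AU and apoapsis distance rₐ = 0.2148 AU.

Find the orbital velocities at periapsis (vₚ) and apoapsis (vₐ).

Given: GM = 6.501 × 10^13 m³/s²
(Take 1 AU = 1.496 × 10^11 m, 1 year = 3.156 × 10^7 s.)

Convert to SI: rₚ = 0.02436 AU = 3.64426e+09 m; rₐ = 0.2148 AU = 3.21341e+10 m.
Use the vis-viva equation v² = GM(2/r − 1/a) with a = (rₚ + rₐ)/2 = (3.64426e+09 + 3.21341e+10)/2 = 1.78892e+10 m.
vₚ = √(GM · (2/rₚ − 1/a)) = √(6.501e+13 · (2/3.64426e+09 − 1/1.78892e+10)) m/s ≈ 179 m/s = 0.03776 AU/year.
vₐ = √(GM · (2/rₐ − 1/a)) = √(6.501e+13 · (2/3.21341e+10 − 1/1.78892e+10)) m/s ≈ 20.3 m/s = 0.004283 AU/year.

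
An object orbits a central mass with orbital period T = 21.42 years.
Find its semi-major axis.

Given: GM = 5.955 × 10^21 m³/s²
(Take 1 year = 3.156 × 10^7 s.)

Convert to SI: T = 21.42 years = 6.76015e+08 s.
Invert Kepler's third law: a = (GM · T² / (4π²))^(1/3).
Substituting T = 6.76015e+08 s and GM = 5.955e+21 m³/s²:
a = (5.955e+21 · (6.76015e+08)² / (4π²))^(1/3) m
a ≈ 4.1e+12 m = 4.1 Tm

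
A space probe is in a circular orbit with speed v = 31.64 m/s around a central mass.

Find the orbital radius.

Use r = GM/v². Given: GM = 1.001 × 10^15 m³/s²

For a circular orbit, v² = GM / r, so r = GM / v².
r = 1.001e+15 / (31.64)² m ≈ 9.999e+11 m = 999.9 Gm.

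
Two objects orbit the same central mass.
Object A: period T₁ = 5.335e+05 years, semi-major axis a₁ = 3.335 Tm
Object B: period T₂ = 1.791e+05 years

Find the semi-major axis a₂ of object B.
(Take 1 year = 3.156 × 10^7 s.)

Convert to SI: T₁ = 5.335e+05 years = 1.68373e+13 s; a₁ = 3.335 Tm = 3.335e+12 m; T₂ = 1.791e+05 years = 5.6524e+12 s.
Kepler's third law: (T₁/T₂)² = (a₁/a₂)³ ⇒ a₂ = a₁ · (T₂/T₁)^(2/3).
T₂/T₁ = 5.6524e+12 / 1.68373e+13 = 0.335708.
a₂ = 3.335e+12 · (0.335708)^(2/3) m ≈ 1.611e+12 m = 1.611 Tm.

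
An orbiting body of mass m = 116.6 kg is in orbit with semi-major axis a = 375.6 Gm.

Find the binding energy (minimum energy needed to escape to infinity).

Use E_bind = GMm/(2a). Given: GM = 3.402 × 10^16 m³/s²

Convert to SI: a = 375.6 Gm = 3.756e+11 m.
Total orbital energy is E = −GMm/(2a); binding energy is E_bind = −E = GMm/(2a).
E_bind = 3.402e+16 · 116.6 / (2 · 3.756e+11) J ≈ 5.281e+06 J = 5.281 MJ.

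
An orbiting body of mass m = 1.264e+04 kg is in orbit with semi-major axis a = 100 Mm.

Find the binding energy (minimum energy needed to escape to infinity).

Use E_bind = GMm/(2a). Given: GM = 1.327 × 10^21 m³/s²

Convert to SI: a = 100 Mm = 1e+08 m.
Total orbital energy is E = −GMm/(2a); binding energy is E_bind = −E = GMm/(2a).
E_bind = 1.327e+21 · 1.264e+04 / (2 · 1e+08) J ≈ 8.387e+16 J = 83.87 PJ.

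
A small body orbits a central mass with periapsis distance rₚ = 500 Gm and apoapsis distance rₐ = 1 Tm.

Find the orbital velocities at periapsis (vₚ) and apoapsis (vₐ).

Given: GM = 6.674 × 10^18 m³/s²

Convert to SI: rₚ = 500 Gm = 5e+11 m; rₐ = 1 Tm = 1e+12 m.
Use the vis-viva equation v² = GM(2/r − 1/a) with a = (rₚ + rₐ)/2 = (5e+11 + 1e+12)/2 = 7.5e+11 m.
vₚ = √(GM · (2/rₚ − 1/a)) = √(6.674e+18 · (2/5e+11 − 1/7.5e+11)) m/s ≈ 4219 m/s = 4.219 km/s.
vₐ = √(GM · (2/rₐ − 1/a)) = √(6.674e+18 · (2/1e+12 − 1/7.5e+11)) m/s ≈ 2109 m/s = 2.109 km/s.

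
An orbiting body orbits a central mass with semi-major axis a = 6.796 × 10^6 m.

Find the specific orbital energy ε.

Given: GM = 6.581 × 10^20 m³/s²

ε = −GM / (2a).
ε = −6.581e+20 / (2 · 6.796e+06) J/kg ≈ -4.842e+13 J/kg = -4.842e+04 GJ/kg.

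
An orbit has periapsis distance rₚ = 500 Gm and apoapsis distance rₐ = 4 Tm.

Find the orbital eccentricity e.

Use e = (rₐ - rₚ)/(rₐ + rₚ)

Convert to SI: rₚ = 500 Gm = 5e+11 m; rₐ = 4 Tm = 4e+12 m.
e = (rₐ − rₚ) / (rₐ + rₚ).
e = (4e+12 − 5e+11) / (4e+12 + 5e+11) = 3.5e+12 / 4.5e+12 ≈ 0.7778.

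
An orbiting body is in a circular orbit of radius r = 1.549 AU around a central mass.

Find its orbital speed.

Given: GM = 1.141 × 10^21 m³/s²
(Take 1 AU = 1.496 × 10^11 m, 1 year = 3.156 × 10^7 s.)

Convert to SI: r = 1.549 AU = 2.3173e+11 m.
For a circular orbit, gravity supplies the centripetal force, so v = √(GM / r).
v = √(1.141e+21 / 2.3173e+11) m/s ≈ 7.017e+04 m/s = 14.8 AU/year.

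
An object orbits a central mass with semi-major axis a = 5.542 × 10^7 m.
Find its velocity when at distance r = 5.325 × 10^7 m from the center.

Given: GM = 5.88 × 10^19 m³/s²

Vis-viva: v = √(GM · (2/r − 1/a)).
2/r − 1/a = 2/5.325e+07 − 1/5.542e+07 = 1.95147e-08 m⁻¹.
v = √(5.88e+19 · 1.95147e-08) m/s ≈ 1.071e+06 m/s = 1071 km/s.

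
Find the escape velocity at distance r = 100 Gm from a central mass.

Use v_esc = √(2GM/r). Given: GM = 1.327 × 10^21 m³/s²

Convert to SI: r = 100 Gm = 1e+11 m.
Escape velocity comes from setting total energy to zero: ½v² − GM/r = 0 ⇒ v_esc = √(2GM / r).
v_esc = √(2 · 1.327e+21 / 1e+11) m/s ≈ 1.629e+05 m/s = 162.9 km/s.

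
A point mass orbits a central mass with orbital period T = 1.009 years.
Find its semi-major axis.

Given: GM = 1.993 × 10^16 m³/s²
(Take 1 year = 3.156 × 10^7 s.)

Convert to SI: T = 1.009 years = 3.1844e+07 s.
Invert Kepler's third law: a = (GM · T² / (4π²))^(1/3).
Substituting T = 3.1844e+07 s and GM = 1.993e+16 m³/s²:
a = (1.993e+16 · (3.1844e+07)² / (4π²))^(1/3) m
a ≈ 8e+09 m = 8 Gm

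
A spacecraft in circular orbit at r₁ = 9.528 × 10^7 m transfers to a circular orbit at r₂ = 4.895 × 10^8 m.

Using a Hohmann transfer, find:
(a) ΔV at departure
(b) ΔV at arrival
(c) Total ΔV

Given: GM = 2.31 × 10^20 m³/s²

Transfer semi-major axis: a_t = (r₁ + r₂)/2 = (9.528e+07 + 4.895e+08)/2 = 2.9239e+08 m.
Circular speeds: v₁ = √(GM/r₁) = 1.55706e+06 m/s, v₂ = √(GM/r₂) = 686957 m/s.
Transfer speeds (vis-viva v² = GM(2/r − 1/a_t)): v₁ᵗ = 2.01465e+06 m/s, v₂ᵗ = 392147 m/s.
(a) ΔV₁ = |v₁ᵗ − v₁| ≈ 4.576e+05 m/s = 457.6 km/s.
(b) ΔV₂ = |v₂ − v₂ᵗ| ≈ 2.948e+05 m/s = 294.8 km/s.
(c) ΔV_total = ΔV₁ + ΔV₂ ≈ 7.524e+05 m/s = 752.4 km/s.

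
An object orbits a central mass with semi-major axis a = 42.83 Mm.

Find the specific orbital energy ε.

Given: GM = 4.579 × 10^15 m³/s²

Convert to SI: a = 42.83 Mm = 4.283e+07 m.
ε = −GM / (2a).
ε = −4.579e+15 / (2 · 4.283e+07) J/kg ≈ -5.346e+07 J/kg = -53.46 MJ/kg.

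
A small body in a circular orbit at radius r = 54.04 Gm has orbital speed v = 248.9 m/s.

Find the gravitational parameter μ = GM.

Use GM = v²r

Convert to SI: r = 54.04 Gm = 5.404e+10 m.
For a circular orbit v² = GM/r, so GM = v² · r.
GM = (248.9)² · 5.404e+10 m³/s² ≈ 3.348e+15 m³/s² = 3.348 × 10^15 m³/s².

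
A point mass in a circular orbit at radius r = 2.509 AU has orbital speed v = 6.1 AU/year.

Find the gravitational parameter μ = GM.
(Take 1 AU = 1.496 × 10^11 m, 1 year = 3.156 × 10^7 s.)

Convert to SI: r = 2.509 AU = 3.75346e+11 m; v = 6.1 AU/year = 28915.1 m/s.
For a circular orbit v² = GM/r, so GM = v² · r.
GM = (28915.1)² · 3.75346e+11 m³/s² ≈ 3.138e+20 m³/s² = 3.138 × 10^20 m³/s².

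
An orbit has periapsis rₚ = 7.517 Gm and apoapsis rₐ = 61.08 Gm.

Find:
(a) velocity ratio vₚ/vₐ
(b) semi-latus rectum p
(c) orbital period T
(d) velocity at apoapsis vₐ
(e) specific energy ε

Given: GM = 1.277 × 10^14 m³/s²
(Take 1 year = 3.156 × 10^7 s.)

Convert to SI: rₚ = 7.517 Gm = 7.517e+09 m; rₐ = 61.08 Gm = 6.108e+10 m.
(a) Conservation of angular momentum (rₚvₚ = rₐvₐ) gives vₚ/vₐ = rₐ/rₚ = 6.108e+10/7.517e+09 ≈ 8.126
(b) From a = (rₚ + rₐ)/2 = 3.42985e+10 m and e = (rₐ − rₚ)/(rₐ + rₚ) = 0.780836, p = a(1 − e²) = 3.42985e+10 · (1 − (0.780836)²) ≈ 1.339e+10 m
(c) With a = (rₚ + rₐ)/2 = 3.42985e+10 m, T = 2π √(a³/GM) = 2π √((3.42985e+10)³/1.277e+14) s ≈ 3.532e+09 s
(d) With a = (rₚ + rₐ)/2 = 3.42985e+10 m, vₐ = √(GM (2/rₐ − 1/a)) = √(1.277e+14 · (2/6.108e+10 − 1/3.42985e+10)) m/s ≈ 21.41 m/s
(e) With a = (rₚ + rₐ)/2 = 3.42985e+10 m, ε = −GM/(2a) = −1.277e+14/(2 · 3.42985e+10) J/kg ≈ -1862 J/kg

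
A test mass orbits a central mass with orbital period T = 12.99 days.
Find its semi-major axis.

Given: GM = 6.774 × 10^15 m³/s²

Convert to SI: T = 12.99 days = 1.12234e+06 s.
Invert Kepler's third law: a = (GM · T² / (4π²))^(1/3).
Substituting T = 1.12234e+06 s and GM = 6.774e+15 m³/s²:
a = (6.774e+15 · (1.12234e+06)² / (4π²))^(1/3) m
a ≈ 6.001e+08 m = 600.1 Mm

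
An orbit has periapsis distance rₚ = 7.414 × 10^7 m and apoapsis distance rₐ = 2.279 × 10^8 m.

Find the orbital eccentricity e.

e = (rₐ − rₚ) / (rₐ + rₚ).
e = (2.279e+08 − 7.414e+07) / (2.279e+08 + 7.414e+07) = 1.5376e+08 / 3.0204e+08 ≈ 0.5091.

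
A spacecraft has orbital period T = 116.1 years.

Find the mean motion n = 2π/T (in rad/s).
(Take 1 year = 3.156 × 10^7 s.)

Convert to SI: T = 116.1 years = 3.66412e+09 s.
n = 2π / T.
n = 2π / 3.66412e+09 s ≈ 1.715e-09 rad/s.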